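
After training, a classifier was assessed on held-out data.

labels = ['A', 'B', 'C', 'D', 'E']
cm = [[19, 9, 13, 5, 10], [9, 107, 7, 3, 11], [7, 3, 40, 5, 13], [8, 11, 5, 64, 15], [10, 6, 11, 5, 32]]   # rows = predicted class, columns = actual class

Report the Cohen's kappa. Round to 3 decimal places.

0.502

Observed agreement pₒ = trace/N = 262/428 = 0.6121
Expected agreement pₑ = Σ (rowᵢ·colᵢ)/N² = (53·56 + 136·137 + 76·68 + 82·103 + 81·64)/428² = 0.2205
κ = (pₒ − pₑ)/(1 − pₑ) = (0.6121 − 0.2205)/(1 − 0.2205) = 0.502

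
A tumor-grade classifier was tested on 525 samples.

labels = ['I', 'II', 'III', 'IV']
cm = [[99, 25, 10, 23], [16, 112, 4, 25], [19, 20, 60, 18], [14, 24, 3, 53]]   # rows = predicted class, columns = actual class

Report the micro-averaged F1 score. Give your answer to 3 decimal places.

Micro-averaging pools counts across classes: ΣTP=324, ΣFP=201, ΣFN=201.
Micro-F1 score = 2·TP/(2·TP+FP+FN) on pooled counts = 0.617 (equals overall accuracy in single-label multiclass).

0.617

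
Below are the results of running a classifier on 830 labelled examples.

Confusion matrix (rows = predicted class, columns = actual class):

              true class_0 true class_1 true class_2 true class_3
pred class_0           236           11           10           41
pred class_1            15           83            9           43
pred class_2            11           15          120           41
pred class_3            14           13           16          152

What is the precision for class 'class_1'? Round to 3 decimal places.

0.553

One-vs-rest for 'class_1': TP = diagonal; FP = other classes predicted 'class_1'; FN = 'class_1' predicted as other.
precision = TP/(TP+FP).
class_1: TP=83, FP=15+9+43=67 → 83/150 = 0.5533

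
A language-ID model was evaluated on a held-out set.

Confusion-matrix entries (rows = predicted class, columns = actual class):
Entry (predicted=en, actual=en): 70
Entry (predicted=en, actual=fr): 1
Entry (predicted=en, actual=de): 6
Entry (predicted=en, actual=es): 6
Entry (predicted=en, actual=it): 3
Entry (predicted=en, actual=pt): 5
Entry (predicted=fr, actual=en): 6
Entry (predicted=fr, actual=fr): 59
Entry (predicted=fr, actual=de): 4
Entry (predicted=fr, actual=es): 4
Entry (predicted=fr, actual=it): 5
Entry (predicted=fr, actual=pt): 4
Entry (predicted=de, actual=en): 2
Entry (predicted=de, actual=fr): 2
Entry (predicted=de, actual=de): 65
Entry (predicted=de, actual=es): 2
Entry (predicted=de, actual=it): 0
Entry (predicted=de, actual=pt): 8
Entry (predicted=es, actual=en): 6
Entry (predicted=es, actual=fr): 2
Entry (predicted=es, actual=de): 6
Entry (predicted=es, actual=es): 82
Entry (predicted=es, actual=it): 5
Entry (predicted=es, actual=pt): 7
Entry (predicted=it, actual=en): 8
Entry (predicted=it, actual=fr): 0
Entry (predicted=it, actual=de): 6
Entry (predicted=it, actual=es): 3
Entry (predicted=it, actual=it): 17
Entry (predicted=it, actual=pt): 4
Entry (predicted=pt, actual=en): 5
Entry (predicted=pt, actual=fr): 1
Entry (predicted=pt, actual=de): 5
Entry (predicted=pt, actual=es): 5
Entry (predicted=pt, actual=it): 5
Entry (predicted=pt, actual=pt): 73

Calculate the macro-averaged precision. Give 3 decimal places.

0.716

Per-class precision (TP/(TP+FP)):
  en: TP=70, FP=1+6+6+3+5=21 → 70/91 = 0.7692
  fr: TP=59, FP=6+4+4+5+4=23 → 59/82 = 0.7195
  de: TP=65, FP=2+2+2+0+8=14 → 65/79 = 0.8228
  es: TP=82, FP=6+2+6+5+7=26 → 82/108 = 0.7593
  it: TP=17, FP=8+0+6+3+4=21 → 17/38 = 0.4474
  pt: TP=73, FP=5+1+5+5+5=21 → 73/94 = 0.7766
Macro-precision = mean = (0.7692 + 0.7195 + 0.8228 + 0.7593 + 0.4474 + 0.7766) / 6 = 0.716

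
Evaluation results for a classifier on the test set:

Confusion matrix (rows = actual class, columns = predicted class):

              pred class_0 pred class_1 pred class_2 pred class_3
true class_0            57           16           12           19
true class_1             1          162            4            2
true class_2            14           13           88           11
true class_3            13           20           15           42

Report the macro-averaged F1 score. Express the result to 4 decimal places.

0.6716

Per-class F1 score (2·TP/(2·TP+FP+FN)):
  class_0: TP=57, FP=1+14+13=28, FN=16+12+19=47 → 114/189 = 0.60317
  class_1: TP=162, FP=16+13+20=49, FN=1+4+2=7 → 324/380 = 0.85263
  class_2: TP=88, FP=12+4+15=31, FN=14+13+11=38 → 176/245 = 0.71837
  class_3: TP=42, FP=19+2+11=32, FN=13+20+15=48 → 84/164 = 0.51220
Macro-F1 score = mean = (0.60317 + 0.85263 + 0.71837 + 0.51220) / 4 = 0.6716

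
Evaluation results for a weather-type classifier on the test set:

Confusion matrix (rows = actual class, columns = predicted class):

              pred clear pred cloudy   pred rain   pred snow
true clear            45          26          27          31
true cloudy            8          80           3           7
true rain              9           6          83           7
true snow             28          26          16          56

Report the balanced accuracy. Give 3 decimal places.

Balanced accuracy = mean of per-class recall.
  clear: recall = 45/129 = 0.3488
  cloudy: recall = 80/98 = 0.8163
  rain: recall = 83/105 = 0.7905
  snow: recall = 56/126 = 0.4444
Mean = (0.3488 + 0.8163 + 0.7905 + 0.4444) / 4 = 0.600

0.600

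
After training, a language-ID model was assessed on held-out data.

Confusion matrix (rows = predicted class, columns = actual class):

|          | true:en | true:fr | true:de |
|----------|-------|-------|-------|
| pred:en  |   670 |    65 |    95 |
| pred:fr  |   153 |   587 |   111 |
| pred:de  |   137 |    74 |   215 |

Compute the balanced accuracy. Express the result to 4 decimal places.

0.6724

Balanced accuracy = mean of per-class recall.
  en: recall = 670/960 = 0.69792
  fr: recall = 587/726 = 0.80854
  de: recall = 215/421 = 0.51069
Mean = (0.69792 + 0.80854 + 0.51069) / 3 = 0.6724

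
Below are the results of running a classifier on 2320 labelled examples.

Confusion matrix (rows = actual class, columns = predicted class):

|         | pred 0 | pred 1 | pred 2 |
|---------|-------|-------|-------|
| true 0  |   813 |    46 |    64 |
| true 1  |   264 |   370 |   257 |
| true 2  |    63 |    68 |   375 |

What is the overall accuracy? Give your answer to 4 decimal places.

0.6716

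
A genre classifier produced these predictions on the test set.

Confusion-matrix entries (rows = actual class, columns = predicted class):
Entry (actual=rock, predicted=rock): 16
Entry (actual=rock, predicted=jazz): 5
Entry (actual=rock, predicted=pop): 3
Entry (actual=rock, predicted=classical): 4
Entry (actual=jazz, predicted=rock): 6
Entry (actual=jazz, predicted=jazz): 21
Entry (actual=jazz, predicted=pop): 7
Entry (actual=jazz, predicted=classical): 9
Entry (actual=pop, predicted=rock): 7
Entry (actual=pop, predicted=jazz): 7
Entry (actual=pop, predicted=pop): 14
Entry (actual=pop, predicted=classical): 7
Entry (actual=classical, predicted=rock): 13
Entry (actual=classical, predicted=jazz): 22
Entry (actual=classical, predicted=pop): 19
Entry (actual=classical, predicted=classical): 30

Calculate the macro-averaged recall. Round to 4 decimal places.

Per-class recall (TP/(TP+FN)):
  rock: TP=16, FN=5+3+4=12 → 16/28 = 0.57143
  jazz: TP=21, FN=6+7+9=22 → 21/43 = 0.48837
  pop: TP=14, FN=7+7+7=21 → 14/35 = 0.40000
  classical: TP=30, FN=13+22+19=54 → 30/84 = 0.35714
Macro-recall = mean = (0.57143 + 0.48837 + 0.40000 + 0.35714) / 4 = 0.4542

0.4542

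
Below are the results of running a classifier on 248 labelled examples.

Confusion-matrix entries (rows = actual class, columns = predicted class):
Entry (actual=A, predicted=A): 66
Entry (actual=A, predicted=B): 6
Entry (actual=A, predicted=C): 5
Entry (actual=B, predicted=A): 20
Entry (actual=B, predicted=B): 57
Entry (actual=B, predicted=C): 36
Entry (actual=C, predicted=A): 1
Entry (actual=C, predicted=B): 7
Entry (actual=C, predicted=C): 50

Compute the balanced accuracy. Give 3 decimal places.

Balanced accuracy = mean of per-class recall.
  A: recall = 66/77 = 0.8571
  B: recall = 57/113 = 0.5044
  C: recall = 50/58 = 0.8621
Mean = (0.8571 + 0.5044 + 0.8621) / 3 = 0.741

0.741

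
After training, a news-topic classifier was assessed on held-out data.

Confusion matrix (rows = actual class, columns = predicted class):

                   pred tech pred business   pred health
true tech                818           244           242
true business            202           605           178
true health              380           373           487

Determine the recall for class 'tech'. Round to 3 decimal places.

Treat 'tech' as positive and all other classes as negative.
recall = TP/(TP+FN).
tech: TP=818, FN=244+242=486 → 818/1304 = 0.6273

0.627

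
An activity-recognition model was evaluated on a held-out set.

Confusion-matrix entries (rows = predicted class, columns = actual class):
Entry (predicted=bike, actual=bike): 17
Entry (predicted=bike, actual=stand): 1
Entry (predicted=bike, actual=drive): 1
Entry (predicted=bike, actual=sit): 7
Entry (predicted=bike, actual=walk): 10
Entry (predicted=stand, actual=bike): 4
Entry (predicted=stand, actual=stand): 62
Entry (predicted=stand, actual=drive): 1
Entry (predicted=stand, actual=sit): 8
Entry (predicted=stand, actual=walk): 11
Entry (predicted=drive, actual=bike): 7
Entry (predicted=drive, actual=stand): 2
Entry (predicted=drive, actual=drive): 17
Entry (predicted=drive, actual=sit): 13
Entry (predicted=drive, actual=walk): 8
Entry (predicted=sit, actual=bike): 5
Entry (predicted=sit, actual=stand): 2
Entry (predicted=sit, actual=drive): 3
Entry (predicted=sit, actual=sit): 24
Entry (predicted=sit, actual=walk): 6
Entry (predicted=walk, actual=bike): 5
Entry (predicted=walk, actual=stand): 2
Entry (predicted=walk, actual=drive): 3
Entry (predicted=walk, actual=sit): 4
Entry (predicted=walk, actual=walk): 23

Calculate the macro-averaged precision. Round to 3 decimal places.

Per-class precision (TP/(TP+FP)):
  bike: TP=17, FP=1+1+7+10=19 → 17/36 = 0.4722
  stand: TP=62, FP=4+1+8+11=24 → 62/86 = 0.7209
  drive: TP=17, FP=7+2+13+8=30 → 17/47 = 0.3617
  sit: TP=24, FP=5+2+3+6=16 → 24/40 = 0.6000
  walk: TP=23, FP=5+2+3+4=14 → 23/37 = 0.6216
Macro-precision = mean = (0.4722 + 0.7209 + 0.3617 + 0.6000 + 0.6216) / 5 = 0.555

0.555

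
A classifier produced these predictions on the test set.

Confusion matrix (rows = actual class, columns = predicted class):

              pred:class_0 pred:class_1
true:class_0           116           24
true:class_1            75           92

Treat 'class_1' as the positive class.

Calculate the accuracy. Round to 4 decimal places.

0.6775

Accuracy = (TP+TN)/N = (92+116)/307 = 0.6775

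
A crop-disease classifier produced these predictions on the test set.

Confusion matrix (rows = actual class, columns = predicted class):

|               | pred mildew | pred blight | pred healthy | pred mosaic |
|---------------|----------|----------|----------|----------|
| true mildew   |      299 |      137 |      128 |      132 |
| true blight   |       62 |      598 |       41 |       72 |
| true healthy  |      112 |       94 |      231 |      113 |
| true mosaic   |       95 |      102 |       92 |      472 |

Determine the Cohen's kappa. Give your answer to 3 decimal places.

0.429

Observed agreement pₒ = trace/N = 1600/2780 = 0.5755
Expected agreement pₑ = Σ (rowᵢ·colᵢ)/N² = (696·568 + 773·931 + 550·492 + 761·789)/2780² = 0.2570
κ = (pₒ − pₑ)/(1 − pₑ) = (0.5755 − 0.2570)/(1 − 0.2570) = 0.429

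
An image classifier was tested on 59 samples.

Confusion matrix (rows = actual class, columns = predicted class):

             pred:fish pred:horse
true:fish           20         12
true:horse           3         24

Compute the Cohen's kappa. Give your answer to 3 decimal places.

Observed agreement pₒ = trace/N = 44/59 = 0.7458
Expected agreement pₑ = Σ (rowᵢ·colᵢ)/N² = (32·23 + 27·36)/59² = 0.4907
κ = (pₒ − pₑ)/(1 − pₑ) = (0.7458 − 0.4907)/(1 − 0.4907) = 0.501

0.501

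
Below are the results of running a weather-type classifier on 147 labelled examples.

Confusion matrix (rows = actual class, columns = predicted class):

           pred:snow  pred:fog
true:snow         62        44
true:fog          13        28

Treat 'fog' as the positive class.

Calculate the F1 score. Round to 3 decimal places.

Precision = TP/(TP+FP) = 28/72 = 0.3889
Recall = TP/(TP+FN) = 28/41 = 0.6829
F1 = 2·TP/(2·TP+FP+FN) = 56/113 = 0.496

0.496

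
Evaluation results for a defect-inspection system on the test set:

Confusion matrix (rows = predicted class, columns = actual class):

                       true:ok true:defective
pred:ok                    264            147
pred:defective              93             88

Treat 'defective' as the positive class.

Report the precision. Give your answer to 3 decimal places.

Precision = TP/(TP+FP) = 88/(88+93) = 88/181 = 0.486

0.486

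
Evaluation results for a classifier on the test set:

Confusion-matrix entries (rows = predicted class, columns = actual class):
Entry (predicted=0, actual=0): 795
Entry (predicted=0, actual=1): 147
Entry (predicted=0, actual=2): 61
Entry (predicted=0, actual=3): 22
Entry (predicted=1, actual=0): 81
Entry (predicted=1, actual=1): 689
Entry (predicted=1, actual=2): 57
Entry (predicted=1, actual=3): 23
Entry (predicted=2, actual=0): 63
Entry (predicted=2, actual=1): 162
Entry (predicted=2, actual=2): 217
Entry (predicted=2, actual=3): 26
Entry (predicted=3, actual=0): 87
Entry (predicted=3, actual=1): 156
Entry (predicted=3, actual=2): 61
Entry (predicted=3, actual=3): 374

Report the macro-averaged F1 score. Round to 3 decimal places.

Per-class F1 score (2·TP/(2·TP+FP+FN)):
  0: TP=795, FP=147+61+22=230, FN=81+63+87=231 → 1590/2051 = 0.7752
  1: TP=689, FP=81+57+23=161, FN=147+162+156=465 → 1378/2004 = 0.6876
  2: TP=217, FP=63+162+26=251, FN=61+57+61=179 → 434/864 = 0.5023
  3: TP=374, FP=87+156+61=304, FN=22+23+26=71 → 748/1123 = 0.6661
Macro-F1 score = mean = (0.7752 + 0.6876 + 0.5023 + 0.6661) / 4 = 0.658

0.658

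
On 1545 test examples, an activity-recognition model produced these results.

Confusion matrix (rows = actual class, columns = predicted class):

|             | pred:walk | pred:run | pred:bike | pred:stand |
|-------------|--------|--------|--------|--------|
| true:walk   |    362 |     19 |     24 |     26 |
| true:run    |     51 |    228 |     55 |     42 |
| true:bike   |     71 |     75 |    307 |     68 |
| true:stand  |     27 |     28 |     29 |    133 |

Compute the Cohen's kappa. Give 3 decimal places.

0.548

Observed agreement pₒ = trace/N = 1030/1545 = 0.6667
Expected agreement pₑ = Σ (rowᵢ·colᵢ)/N² = (431·511 + 376·350 + 521·415 + 217·269)/1545² = 0.2624
κ = (pₒ − pₑ)/(1 − pₑ) = (0.6667 − 0.2624)/(1 − 0.2624) = 0.548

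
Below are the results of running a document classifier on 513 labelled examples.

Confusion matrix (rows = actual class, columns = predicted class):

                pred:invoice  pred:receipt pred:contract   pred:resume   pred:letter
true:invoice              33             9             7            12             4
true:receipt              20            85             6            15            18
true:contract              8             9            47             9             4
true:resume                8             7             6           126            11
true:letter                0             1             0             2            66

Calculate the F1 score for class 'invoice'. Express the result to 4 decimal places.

Treat 'invoice' as positive and all other classes as negative.
F1 score = 2·TP/(2·TP+FP+FN).
invoice: TP=33, FP=20+8+8+0=36, FN=9+7+12+4=32 → 66/134 = 0.49254

0.4925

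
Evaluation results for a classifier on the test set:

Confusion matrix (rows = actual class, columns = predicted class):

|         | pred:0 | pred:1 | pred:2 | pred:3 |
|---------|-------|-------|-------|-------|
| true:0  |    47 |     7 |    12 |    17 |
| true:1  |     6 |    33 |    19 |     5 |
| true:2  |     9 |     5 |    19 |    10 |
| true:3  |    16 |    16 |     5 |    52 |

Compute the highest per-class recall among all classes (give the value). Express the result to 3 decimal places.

0.584

Per-class recall (TP/(TP+FN)):
  0: TP=47, FN=7+12+17=36 → 47/83 = 0.5663
  1: TP=33, FN=6+19+5=30 → 33/63 = 0.5238
  2: TP=19, FN=9+5+10=24 → 19/43 = 0.4419
  3: TP=52, FN=16+16+5=37 → 52/89 = 0.5843
Highest is class '3' with recall = 0.584.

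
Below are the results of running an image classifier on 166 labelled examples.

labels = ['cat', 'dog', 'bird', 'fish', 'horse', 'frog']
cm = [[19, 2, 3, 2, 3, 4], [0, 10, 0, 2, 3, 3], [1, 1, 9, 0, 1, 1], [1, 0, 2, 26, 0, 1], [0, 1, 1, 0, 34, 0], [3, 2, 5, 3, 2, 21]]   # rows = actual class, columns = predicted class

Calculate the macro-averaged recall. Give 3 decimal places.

Per-class recall (TP/(TP+FN)):
  cat: TP=19, FN=2+3+2+3+4=14 → 19/33 = 0.5758
  dog: TP=10, FN=0+0+2+3+3=8 → 10/18 = 0.5556
  bird: TP=9, FN=1+1+0+1+1=4 → 9/13 = 0.6923
  fish: TP=26, FN=1+0+2+0+1=4 → 26/30 = 0.8667
  horse: TP=34, FN=0+1+1+0+0=2 → 34/36 = 0.9444
  frog: TP=21, FN=3+2+5+3+2=15 → 21/36 = 0.5833
Macro-recall = mean = (0.5758 + 0.5556 + 0.6923 + 0.8667 + 0.9444 + 0.5833) / 6 = 0.703

0.703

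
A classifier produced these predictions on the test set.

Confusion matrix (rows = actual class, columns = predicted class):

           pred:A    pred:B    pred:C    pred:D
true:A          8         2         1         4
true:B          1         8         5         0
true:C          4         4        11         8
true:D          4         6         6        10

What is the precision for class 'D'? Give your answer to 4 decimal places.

0.4545

One-vs-rest for 'D': TP = diagonal; FP = other classes predicted 'D'; FN = 'D' predicted as other.
precision = TP/(TP+FP).
D: TP=10, FP=4+0+8=12 → 10/22 = 0.45455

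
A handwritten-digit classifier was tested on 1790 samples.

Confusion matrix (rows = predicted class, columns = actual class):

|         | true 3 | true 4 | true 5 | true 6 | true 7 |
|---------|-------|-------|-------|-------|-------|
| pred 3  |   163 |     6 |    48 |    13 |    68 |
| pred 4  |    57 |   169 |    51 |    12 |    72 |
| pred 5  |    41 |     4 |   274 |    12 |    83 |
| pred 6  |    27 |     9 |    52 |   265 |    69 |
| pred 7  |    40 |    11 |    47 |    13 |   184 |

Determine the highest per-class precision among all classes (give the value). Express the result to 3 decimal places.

Per-class precision (TP/(TP+FP)):
  3: TP=163, FP=6+48+13+68=135 → 163/298 = 0.5470
  4: TP=169, FP=57+51+12+72=192 → 169/361 = 0.4681
  5: TP=274, FP=41+4+12+83=140 → 274/414 = 0.6618
  6: TP=265, FP=27+9+52+69=157 → 265/422 = 0.6280
  7: TP=184, FP=40+11+47+13=111 → 184/295 = 0.6237
Highest is class '5' with precision = 0.662.

0.662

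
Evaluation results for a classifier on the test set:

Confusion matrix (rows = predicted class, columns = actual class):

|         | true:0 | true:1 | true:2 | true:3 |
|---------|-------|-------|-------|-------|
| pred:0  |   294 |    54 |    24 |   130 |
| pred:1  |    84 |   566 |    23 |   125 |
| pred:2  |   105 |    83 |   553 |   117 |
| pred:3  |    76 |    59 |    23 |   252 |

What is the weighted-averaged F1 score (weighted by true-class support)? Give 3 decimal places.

0.636

Per-class F1 score (2·TP/(2·TP+FP+FN)):
  0: TP=294, FP=54+24+130=208, FN=84+105+76=265 → 588/1061 = 0.5542
  1: TP=566, FP=84+23+125=232, FN=54+83+59=196 → 1132/1560 = 0.7256
  2: TP=553, FP=105+83+117=305, FN=24+23+23=70 → 1106/1481 = 0.7468
  3: TP=252, FP=76+59+23=158, FN=130+125+117=372 → 504/1034 = 0.4874
Weighted-F1 score = Σ (supportᵢ/N)·F1 scoreᵢ with N=2568: (559/2568)·0.5542 + (762/2568)·0.7256 + (623/2568)·0.7468 + (624/2568)·0.4874 = 0.636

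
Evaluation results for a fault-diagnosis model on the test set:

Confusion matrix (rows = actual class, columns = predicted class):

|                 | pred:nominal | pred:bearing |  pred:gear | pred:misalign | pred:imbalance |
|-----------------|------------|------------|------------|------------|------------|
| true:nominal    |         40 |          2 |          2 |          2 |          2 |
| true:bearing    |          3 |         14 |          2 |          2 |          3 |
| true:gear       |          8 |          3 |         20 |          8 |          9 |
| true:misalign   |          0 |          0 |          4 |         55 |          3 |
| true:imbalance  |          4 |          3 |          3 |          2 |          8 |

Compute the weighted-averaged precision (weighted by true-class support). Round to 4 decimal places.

0.6781

Per-class precision (TP/(TP+FP)):
  nominal: TP=40, FP=3+8+0+4=15 → 40/55 = 0.72727
  bearing: TP=14, FP=2+3+0+3=8 → 14/22 = 0.63636
  gear: TP=20, FP=2+2+4+3=11 → 20/31 = 0.64516
  misalign: TP=55, FP=2+2+8+2=14 → 55/69 = 0.79710
  imbalance: TP=8, FP=2+3+9+3=17 → 8/25 = 0.32000
Weighted-precision = Σ (supportᵢ/N)·precisionᵢ with N=202: (48/202)·0.72727 + (24/202)·0.63636 + (48/202)·0.64516 + (62/202)·0.79710 + (20/202)·0.32000 = 0.6781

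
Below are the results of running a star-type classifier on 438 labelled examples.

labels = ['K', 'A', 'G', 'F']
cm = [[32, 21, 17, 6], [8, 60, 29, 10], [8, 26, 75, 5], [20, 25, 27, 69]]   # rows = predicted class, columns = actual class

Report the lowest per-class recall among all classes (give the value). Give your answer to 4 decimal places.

0.4545

Per-class recall (TP/(TP+FN)):
  K: TP=32, FN=8+8+20=36 → 32/68 = 0.47059
  A: TP=60, FN=21+26+25=72 → 60/132 = 0.45455
  G: TP=75, FN=17+29+27=73 → 75/148 = 0.50676
  F: TP=69, FN=6+10+5=21 → 69/90 = 0.76667
Lowest is class 'A' with recall = 0.4545.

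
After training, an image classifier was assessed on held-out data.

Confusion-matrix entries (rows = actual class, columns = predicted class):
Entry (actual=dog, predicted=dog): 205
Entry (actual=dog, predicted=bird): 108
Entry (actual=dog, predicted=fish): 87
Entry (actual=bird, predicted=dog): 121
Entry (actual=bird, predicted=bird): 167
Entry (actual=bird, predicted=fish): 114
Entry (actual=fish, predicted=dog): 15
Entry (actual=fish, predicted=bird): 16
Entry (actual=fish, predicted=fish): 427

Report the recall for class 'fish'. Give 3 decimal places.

Treat 'fish' as positive and all other classes as negative.
recall = TP/(TP+FN).
fish: TP=427, FN=15+16=31 → 427/458 = 0.9323

0.932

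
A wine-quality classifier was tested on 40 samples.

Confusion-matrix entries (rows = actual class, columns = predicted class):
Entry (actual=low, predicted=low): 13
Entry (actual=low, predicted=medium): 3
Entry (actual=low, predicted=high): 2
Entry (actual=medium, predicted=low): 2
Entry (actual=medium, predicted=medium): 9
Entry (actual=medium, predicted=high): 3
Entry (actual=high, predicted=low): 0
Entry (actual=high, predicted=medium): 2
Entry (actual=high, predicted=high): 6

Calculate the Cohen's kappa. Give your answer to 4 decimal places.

0.5411

Observed agreement pₒ = trace/N = 28/40 = 0.70000
Expected agreement pₑ = Σ (rowᵢ·colᵢ)/N² = (18·15 + 14·14 + 8·11)/40² = 0.34625
κ = (pₒ − pₑ)/(1 − pₑ) = (0.70000 − 0.34625)/(1 − 0.34625) = 0.5411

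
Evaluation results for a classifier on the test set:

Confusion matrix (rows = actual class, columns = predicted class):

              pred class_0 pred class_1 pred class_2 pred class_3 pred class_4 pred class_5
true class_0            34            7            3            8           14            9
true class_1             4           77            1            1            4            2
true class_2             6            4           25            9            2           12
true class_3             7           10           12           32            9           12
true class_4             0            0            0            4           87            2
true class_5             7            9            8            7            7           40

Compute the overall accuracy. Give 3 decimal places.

0.621

Accuracy = trace / total = (34+77+25+32+87+40=295) / 475 = 295/475 = 0.621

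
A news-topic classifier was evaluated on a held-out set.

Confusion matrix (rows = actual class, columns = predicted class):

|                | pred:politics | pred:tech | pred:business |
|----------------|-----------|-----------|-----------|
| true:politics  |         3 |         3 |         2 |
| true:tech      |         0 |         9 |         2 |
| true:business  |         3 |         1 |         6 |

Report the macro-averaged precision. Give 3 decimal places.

0.597

Per-class precision (TP/(TP+FP)):
  politics: TP=3, FP=0+3=3 → 3/6 = 0.5000
  tech: TP=9, FP=3+1=4 → 9/13 = 0.6923
  business: TP=6, FP=2+2=4 → 6/10 = 0.6000
Macro-precision = mean = (0.5000 + 0.6923 + 0.6000) / 3 = 0.597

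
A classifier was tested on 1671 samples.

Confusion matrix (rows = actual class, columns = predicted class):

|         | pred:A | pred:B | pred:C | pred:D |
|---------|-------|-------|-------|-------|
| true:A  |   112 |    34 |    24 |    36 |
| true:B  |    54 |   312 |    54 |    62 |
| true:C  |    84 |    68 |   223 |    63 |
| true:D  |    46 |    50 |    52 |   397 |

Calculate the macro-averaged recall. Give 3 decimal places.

Per-class recall (TP/(TP+FN)):
  A: TP=112, FN=34+24+36=94 → 112/206 = 0.5437
  B: TP=312, FN=54+54+62=170 → 312/482 = 0.6473
  C: TP=223, FN=84+68+63=215 → 223/438 = 0.5091
  D: TP=397, FN=46+50+52=148 → 397/545 = 0.7284
Macro-recall = mean = (0.5437 + 0.6473 + 0.5091 + 0.7284) / 4 = 0.607

0.607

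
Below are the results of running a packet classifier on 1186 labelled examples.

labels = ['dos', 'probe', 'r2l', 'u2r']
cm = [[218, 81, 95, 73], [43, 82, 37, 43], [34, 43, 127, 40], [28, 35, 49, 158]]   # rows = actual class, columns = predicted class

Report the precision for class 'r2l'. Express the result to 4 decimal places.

Take TP from the diagonal, FP from the rest of the 'r2l' prediction marginal, FN from the rest of the 'r2l' actual marginal.
precision = TP/(TP+FP).
r2l: TP=127, FP=95+37+49=181 → 127/308 = 0.41234

0.4123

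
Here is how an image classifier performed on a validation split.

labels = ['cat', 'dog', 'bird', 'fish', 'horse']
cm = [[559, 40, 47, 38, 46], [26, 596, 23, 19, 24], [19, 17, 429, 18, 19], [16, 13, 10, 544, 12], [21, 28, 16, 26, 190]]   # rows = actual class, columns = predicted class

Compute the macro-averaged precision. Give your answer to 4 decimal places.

0.8089

Per-class precision (TP/(TP+FP)):
  cat: TP=559, FP=26+19+16+21=82 → 559/641 = 0.87207
  dog: TP=596, FP=40+17+13+28=98 → 596/694 = 0.85879
  bird: TP=429, FP=47+23+10+16=96 → 429/525 = 0.81714
  fish: TP=544, FP=38+19+18+26=101 → 544/645 = 0.84341
  horse: TP=190, FP=46+24+19+12=101 → 190/291 = 0.65292
Macro-precision = mean = (0.87207 + 0.85879 + 0.81714 + 0.84341 + 0.65292) / 5 = 0.8089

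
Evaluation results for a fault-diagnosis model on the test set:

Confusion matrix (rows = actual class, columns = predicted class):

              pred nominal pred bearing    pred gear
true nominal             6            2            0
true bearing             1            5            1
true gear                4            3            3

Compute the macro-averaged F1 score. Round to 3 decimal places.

Per-class F1 score (2·TP/(2·TP+FP+FN)):
  nominal: TP=6, FP=1+4=5, FN=2+0=2 → 12/19 = 0.6316
  bearing: TP=5, FP=2+3=5, FN=1+1=2 → 10/17 = 0.5882
  gear: TP=3, FP=0+1=1, FN=4+3=7 → 6/14 = 0.4286
Macro-F1 score = mean = (0.6316 + 0.5882 + 0.4286) / 3 = 0.549

0.549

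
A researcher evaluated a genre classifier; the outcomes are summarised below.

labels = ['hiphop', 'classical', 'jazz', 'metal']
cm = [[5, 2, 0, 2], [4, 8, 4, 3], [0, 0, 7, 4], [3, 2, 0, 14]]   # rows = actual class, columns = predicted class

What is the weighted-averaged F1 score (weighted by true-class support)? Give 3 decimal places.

0.582

Per-class F1 score (2·TP/(2·TP+FP+FN)):
  hiphop: TP=5, FP=4+0+3=7, FN=2+0+2=4 → 10/21 = 0.4762
  classical: TP=8, FP=2+0+2=4, FN=4+4+3=11 → 16/31 = 0.5161
  jazz: TP=7, FP=0+4+0=4, FN=0+0+4=4 → 14/22 = 0.6364
  metal: TP=14, FP=2+3+4=9, FN=3+2+0=5 → 28/42 = 0.6667
Weighted-F1 score = Σ (supportᵢ/N)·F1 scoreᵢ with N=58: (9/58)·0.4762 + (19/58)·0.5161 + (11/58)·0.6364 + (19/58)·0.6667 = 0.582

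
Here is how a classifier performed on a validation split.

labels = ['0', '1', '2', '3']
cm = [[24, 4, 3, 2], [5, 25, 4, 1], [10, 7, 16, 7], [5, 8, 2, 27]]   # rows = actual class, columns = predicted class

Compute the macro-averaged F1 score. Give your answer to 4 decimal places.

Per-class F1 score (2·TP/(2·TP+FP+FN)):
  0: TP=24, FP=5+10+5=20, FN=4+3+2=9 → 48/77 = 0.62338
  1: TP=25, FP=4+7+8=19, FN=5+4+1=10 → 50/79 = 0.63291
  2: TP=16, FP=3+4+2=9, FN=10+7+7=24 → 32/65 = 0.49231
  3: TP=27, FP=2+1+7=10, FN=5+8+2=15 → 54/79 = 0.68354
Macro-F1 score = mean = (0.62338 + 0.63291 + 0.49231 + 0.68354) / 4 = 0.6080

0.6080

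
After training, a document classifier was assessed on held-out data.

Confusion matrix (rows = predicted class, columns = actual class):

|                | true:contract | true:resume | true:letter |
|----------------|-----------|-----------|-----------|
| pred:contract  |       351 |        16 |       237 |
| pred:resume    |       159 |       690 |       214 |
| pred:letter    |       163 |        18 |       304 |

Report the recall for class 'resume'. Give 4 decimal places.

0.9530

Take TP from the diagonal, FP from the rest of the 'resume' prediction marginal, FN from the rest of the 'resume' actual marginal.
recall = TP/(TP+FN).
resume: TP=690, FN=16+18=34 → 690/724 = 0.95304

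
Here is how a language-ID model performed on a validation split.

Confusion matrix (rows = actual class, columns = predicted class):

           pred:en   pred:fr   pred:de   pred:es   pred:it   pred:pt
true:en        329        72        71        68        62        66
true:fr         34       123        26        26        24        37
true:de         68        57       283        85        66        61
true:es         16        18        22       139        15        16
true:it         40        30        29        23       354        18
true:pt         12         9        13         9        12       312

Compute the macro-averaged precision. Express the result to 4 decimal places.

0.5613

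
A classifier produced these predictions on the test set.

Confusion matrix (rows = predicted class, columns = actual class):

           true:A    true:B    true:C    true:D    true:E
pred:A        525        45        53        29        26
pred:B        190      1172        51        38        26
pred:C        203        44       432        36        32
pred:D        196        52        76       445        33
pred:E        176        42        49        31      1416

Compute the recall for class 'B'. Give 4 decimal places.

0.8649

recall = TP/(TP+FN).
B: TP=1172, FN=45+44+52+42=183 → 1172/1355 = 0.86494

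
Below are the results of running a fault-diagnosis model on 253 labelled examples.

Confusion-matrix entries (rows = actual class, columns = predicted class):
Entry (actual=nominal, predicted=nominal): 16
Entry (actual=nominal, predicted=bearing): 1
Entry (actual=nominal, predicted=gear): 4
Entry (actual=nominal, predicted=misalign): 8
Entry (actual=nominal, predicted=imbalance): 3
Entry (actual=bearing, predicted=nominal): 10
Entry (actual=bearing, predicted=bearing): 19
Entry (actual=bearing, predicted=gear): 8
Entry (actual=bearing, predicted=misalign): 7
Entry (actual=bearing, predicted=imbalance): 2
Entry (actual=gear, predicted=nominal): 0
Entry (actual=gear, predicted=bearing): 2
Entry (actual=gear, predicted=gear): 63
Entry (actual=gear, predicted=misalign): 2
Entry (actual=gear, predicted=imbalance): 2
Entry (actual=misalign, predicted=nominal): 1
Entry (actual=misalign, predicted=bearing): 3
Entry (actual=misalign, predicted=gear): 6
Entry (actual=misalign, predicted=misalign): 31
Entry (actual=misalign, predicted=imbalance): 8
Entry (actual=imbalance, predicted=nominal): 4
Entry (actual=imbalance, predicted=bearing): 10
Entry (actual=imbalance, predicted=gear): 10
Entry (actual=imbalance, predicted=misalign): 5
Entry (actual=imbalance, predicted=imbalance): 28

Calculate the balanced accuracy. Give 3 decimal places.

0.590

Balanced accuracy = mean of per-class recall.
  nominal: recall = 16/32 = 0.5000
  bearing: recall = 19/46 = 0.4130
  gear: recall = 63/69 = 0.9130
  misalign: recall = 31/49 = 0.6327
  imbalance: recall = 28/57 = 0.4912
Mean = (0.5000 + 0.4130 + 0.9130 + 0.6327 + 0.4912) / 5 = 0.590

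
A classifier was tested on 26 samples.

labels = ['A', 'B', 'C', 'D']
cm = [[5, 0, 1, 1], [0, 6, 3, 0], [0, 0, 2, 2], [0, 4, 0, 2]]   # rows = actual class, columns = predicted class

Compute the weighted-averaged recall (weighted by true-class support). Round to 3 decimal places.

0.577

Per-class recall (TP/(TP+FN)):
  A: TP=5, FN=0+1+1=2 → 5/7 = 0.7143
  B: TP=6, FN=0+3+0=3 → 6/9 = 0.6667
  C: TP=2, FN=0+0+2=2 → 2/4 = 0.5000
  D: TP=2, FN=0+4+0=4 → 2/6 = 0.3333
Weighted-recall = Σ (supportᵢ/N)·recallᵢ with N=26: (7/26)·0.7143 + (9/26)·0.6667 + (4/26)·0.5000 + (6/26)·0.3333 = 0.577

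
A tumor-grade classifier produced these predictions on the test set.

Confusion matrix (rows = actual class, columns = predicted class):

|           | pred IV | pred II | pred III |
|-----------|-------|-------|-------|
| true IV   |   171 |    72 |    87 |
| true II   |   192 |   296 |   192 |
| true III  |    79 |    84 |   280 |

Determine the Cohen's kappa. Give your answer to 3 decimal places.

0.273

Observed agreement pₒ = trace/N = 747/1453 = 0.5141
Expected agreement pₑ = Σ (rowᵢ·colᵢ)/N² = (330·442 + 680·452 + 443·559)/1453² = 0.3320
κ = (pₒ − pₑ)/(1 − pₑ) = (0.5141 − 0.3320)/(1 − 0.3320) = 0.273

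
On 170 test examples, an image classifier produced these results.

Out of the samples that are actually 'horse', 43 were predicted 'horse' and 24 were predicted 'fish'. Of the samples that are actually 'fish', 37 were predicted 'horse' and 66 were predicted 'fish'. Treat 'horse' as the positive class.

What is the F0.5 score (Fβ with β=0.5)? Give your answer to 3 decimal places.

Fβ = (1+β²)·TP / ((1+β²)·TP + β²·FN + FP), with β²=1/4
= 1.25·43 / (1.25·43 + 0.25·24 + 37) = 0.556

0.556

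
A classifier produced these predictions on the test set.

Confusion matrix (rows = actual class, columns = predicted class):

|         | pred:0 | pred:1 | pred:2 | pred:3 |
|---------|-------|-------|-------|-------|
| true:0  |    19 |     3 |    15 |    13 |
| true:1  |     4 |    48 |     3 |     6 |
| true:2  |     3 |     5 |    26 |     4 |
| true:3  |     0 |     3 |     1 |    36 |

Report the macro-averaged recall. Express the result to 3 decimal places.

0.688

Per-class recall (TP/(TP+FN)):
  0: TP=19, FN=3+15+13=31 → 19/50 = 0.3800
  1: TP=48, FN=4+3+6=13 → 48/61 = 0.7869
  2: TP=26, FN=3+5+4=12 → 26/38 = 0.6842
  3: TP=36, FN=0+3+1=4 → 36/40 = 0.9000
Macro-recall = mean = (0.3800 + 0.7869 + 0.6842 + 0.9000) / 4 = 0.688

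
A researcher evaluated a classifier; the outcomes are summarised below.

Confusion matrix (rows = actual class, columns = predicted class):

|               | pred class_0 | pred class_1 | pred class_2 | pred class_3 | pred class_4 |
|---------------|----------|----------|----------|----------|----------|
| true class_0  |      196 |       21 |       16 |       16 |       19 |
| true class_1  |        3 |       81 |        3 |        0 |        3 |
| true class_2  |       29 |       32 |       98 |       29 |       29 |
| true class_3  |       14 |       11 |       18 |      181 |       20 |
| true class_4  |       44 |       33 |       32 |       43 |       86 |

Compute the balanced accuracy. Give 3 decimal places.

Balanced accuracy = mean of per-class recall.
  class_0: recall = 196/268 = 0.7313
  class_1: recall = 81/90 = 0.9000
  class_2: recall = 98/217 = 0.4516
  class_3: recall = 181/244 = 0.7418
  class_4: recall = 86/238 = 0.3613
Mean = (0.7313 + 0.9000 + 0.4516 + 0.7418 + 0.3613) / 5 = 0.637

0.637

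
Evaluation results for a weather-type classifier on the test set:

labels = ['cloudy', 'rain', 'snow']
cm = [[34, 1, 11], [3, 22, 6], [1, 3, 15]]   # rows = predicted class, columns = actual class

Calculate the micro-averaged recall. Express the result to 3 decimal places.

0.740

Micro-averaging pools counts across classes: ΣTP=71, ΣFP=25, ΣFN=25.
Micro-recall = TP/(TP+FN) on pooled counts = 0.740 (equals overall accuracy in single-label multiclass).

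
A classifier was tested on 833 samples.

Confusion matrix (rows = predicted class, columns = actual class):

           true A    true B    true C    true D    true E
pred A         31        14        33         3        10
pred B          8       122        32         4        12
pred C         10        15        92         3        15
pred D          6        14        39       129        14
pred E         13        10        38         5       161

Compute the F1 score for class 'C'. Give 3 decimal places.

0.499

Take TP from the diagonal, FP from the rest of the 'C' prediction marginal, FN from the rest of the 'C' actual marginal.
F1 score = 2·TP/(2·TP+FP+FN).
C: TP=92, FP=10+15+3+15=43, FN=33+32+39+38=142 → 184/369 = 0.4986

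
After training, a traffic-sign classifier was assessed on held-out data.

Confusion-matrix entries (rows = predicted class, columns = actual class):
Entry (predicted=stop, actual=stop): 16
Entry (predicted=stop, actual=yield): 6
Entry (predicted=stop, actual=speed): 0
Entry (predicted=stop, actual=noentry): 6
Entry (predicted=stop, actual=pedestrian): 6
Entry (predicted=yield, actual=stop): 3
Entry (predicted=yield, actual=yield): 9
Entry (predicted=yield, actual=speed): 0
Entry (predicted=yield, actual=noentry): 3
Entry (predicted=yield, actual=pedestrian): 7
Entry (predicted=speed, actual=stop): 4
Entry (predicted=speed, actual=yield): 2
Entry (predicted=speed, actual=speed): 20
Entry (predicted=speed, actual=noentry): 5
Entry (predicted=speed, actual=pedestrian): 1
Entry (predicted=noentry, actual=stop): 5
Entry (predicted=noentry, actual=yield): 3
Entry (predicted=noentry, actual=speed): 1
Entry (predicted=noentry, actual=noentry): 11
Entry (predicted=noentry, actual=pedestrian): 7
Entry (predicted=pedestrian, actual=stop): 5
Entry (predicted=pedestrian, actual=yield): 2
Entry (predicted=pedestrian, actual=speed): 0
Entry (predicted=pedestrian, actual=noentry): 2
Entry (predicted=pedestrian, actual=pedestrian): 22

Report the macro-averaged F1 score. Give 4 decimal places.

Per-class F1 score (2·TP/(2·TP+FP+FN)):
  stop: TP=16, FP=6+0+6+6=18, FN=3+4+5+5=17 → 32/67 = 0.47761
  yield: TP=9, FP=3+0+3+7=13, FN=6+2+3+2=13 → 18/44 = 0.40909
  speed: TP=20, FP=4+2+5+1=12, FN=0+0+1+0=1 → 40/53 = 0.75472
  noentry: TP=11, FP=5+3+1+7=16, FN=6+3+5+2=16 → 22/54 = 0.40741
  pedestrian: TP=22, FP=5+2+0+2=9, FN=6+7+1+7=21 → 44/74 = 0.59459
Macro-F1 score = mean = (0.47761 + 0.40909 + 0.75472 + 0.40741 + 0.59459) / 5 = 0.5287

0.5287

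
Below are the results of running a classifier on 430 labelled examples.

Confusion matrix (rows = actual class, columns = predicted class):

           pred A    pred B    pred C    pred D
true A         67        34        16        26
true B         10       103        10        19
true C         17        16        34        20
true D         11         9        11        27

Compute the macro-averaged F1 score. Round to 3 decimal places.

Per-class F1 score (2·TP/(2·TP+FP+FN)):
  A: TP=67, FP=10+17+11=38, FN=34+16+26=76 → 134/248 = 0.5403
  B: TP=103, FP=34+16+9=59, FN=10+10+19=39 → 206/304 = 0.6776
  C: TP=34, FP=16+10+11=37, FN=17+16+20=53 → 68/158 = 0.4304
  D: TP=27, FP=26+19+20=65, FN=11+9+11=31 → 54/150 = 0.3600
Macro-F1 score = mean = (0.5403 + 0.6776 + 0.4304 + 0.3600) / 4 = 0.502

0.502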